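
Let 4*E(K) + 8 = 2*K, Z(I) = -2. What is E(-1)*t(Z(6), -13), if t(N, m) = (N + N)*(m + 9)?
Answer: -40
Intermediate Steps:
t(N, m) = 2*N*(9 + m) (t(N, m) = (2*N)*(9 + m) = 2*N*(9 + m))
E(K) = -2 + K/2 (E(K) = -2 + (2*K)/4 = -2 + K/2)
E(-1)*t(Z(6), -13) = (-2 + (1/2)*(-1))*(2*(-2)*(9 - 13)) = (-2 - 1/2)*(2*(-2)*(-4)) = -5/2*16 = -40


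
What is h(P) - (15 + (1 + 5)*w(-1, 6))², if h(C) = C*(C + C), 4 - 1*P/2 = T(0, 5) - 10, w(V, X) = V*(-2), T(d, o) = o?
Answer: -81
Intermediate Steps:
w(V, X) = -2*V
P = 18 (P = 8 - 2*(5 - 10) = 8 - 2*(-5) = 8 + 10 = 18)
h(C) = 2*C² (h(C) = C*(2*C) = 2*C²)
h(P) - (15 + (1 + 5)*w(-1, 6))² = 2*18² - (15 + (1 + 5)*(-2*(-1)))² = 2*324 - (15 + 6*2)² = 648 - (15 + 12)² = 648 - 1*27² = 648 - 1*729 = 648 - 729 = -81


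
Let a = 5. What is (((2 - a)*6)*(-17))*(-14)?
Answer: -4284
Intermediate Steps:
(((2 - a)*6)*(-17))*(-14) = (((2 - 1*5)*6)*(-17))*(-14) = (((2 - 5)*6)*(-17))*(-14) = (-3*6*(-17))*(-14) = -18*(-17)*(-14) = 306*(-14) = -4284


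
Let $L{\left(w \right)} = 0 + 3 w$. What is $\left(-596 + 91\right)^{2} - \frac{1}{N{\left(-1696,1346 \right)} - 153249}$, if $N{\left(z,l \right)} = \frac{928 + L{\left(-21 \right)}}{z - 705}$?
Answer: $\frac{93836885865251}{367951714} \approx 2.5503 \cdot 10^{5}$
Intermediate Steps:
$L{\left(w \right)} = 3 w$
$N{\left(z,l \right)} = \frac{865}{-705 + z}$ ($N{\left(z,l \right)} = \frac{928 + 3 \left(-21\right)}{z - 705} = \frac{928 - 63}{-705 + z} = \frac{865}{-705 + z}$)
$\left(-596 + 91\right)^{2} - \frac{1}{N{\left(-1696,1346 \right)} - 153249} = \left(-596 + 91\right)^{2} - \frac{1}{\frac{865}{-705 - 1696} - 153249} = \left(-505\right)^{2} - \frac{1}{\frac{865}{-2401} - 153249} = 255025 - \frac{1}{865 \left(- \frac{1}{2401}\right) - 153249} = 255025 - \frac{1}{- \frac{865}{2401} - 153249} = 255025 - \frac{1}{- \frac{367951714}{2401}} = 255025 - - \frac{2401}{367951714} = 255025 + \frac{2401}{367951714} = \frac{93836885865251}{367951714}$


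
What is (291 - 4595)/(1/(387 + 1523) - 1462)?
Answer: 8220640/2792419 ≈ 2.9439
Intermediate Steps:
(291 - 4595)/(1/(387 + 1523) - 1462) = -4304/(1/1910 - 1462) = -4304/(-2792419/1910) = -4304*(-1910/2792419) = 8220640/2792419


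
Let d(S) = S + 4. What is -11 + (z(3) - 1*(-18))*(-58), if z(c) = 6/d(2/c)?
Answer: -7907/7 ≈ -1129.6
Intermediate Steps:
d(S) = 4 + S
z(c) = 6/(4 + 2/c)
-11 + (z(3) - 1*(-18))*(-58) = -11 + (3*3/(1 + 2*3) - 1*(-18))*(-58) = -11 + (3*3/(1 + 6) + 18)*(-58) = -11 + (3*3/7 + 18)*(-58) = -11 + (3*3*(1/7) + 18)*(-58) = -11 + (9/7 + 18)*(-58) = -11 + (135/7)*(-58) = -11 - 7830/7 = -7907/7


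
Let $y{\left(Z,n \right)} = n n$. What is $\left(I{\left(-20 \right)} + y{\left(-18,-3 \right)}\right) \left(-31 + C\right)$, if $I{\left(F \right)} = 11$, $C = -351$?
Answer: $-7640$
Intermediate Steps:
$y{\left(Z,n \right)} = n^{2}$
$\left(I{\left(-20 \right)} + y{\left(-18,-3 \right)}\right) \left(-31 + C\right) = \left(11 + \left(-3\right)^{2}\right) \left(-31 - 351\right) = \left(11 + 9\right) \left(-382\right) = 20 \left(-382\right) = -7640$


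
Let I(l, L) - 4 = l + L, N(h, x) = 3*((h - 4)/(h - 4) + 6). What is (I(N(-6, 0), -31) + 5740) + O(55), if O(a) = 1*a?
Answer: 5789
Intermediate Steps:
O(a) = a
N(h, x) = 21 (N(h, x) = 3*((-4 + h)/(-4 + h) + 6) = 3*(1 + 6) = 3*7 = 21)
I(l, L) = 4 + L + l (I(l, L) = 4 + (l + L) = 4 + (L + l) = 4 + L + l)
(I(N(-6, 0), -31) + 5740) + O(55) = ((4 - 31 + 21) + 5740) + 55 = (-6 + 5740) + 55 = 5734 + 55 = 5789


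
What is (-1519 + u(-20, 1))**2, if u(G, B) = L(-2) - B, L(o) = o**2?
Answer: 2298256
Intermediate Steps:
u(G, B) = 4 - B (u(G, B) = (-2)**2 - B = 4 - B)
(-1519 + u(-20, 1))**2 = (-1519 + (4 - 1*1))**2 = (-1519 + (4 - 1))**2 = (-1519 + 3)**2 = (-1516)**2 = 2298256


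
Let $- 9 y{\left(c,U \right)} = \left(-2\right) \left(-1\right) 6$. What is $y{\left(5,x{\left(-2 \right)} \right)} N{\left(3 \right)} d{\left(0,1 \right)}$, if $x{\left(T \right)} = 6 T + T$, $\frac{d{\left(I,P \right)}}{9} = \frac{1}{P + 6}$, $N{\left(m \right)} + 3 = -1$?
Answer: $\frac{48}{7} \approx 6.8571$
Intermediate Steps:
$N{\left(m \right)} = -4$ ($N{\left(m \right)} = -3 - 1 = -4$)
$d{\left(I,P \right)} = \frac{9}{6 + P}$ ($d{\left(I,P \right)} = \frac{9}{P + 6} = \frac{9}{6 + P}$)
$x{\left(T \right)} = 7 T$
$y{\left(c,U \right)} = - \frac{4}{3}$ ($y{\left(c,U \right)} = - \frac{\left(-2\right) \left(-1\right) 6}{9} = - \frac{2 \cdot 6}{9} = \left(- \frac{1}{9}\right) 12 = - \frac{4}{3}$)
$y{\left(5,x{\left(-2 \right)} \right)} N{\left(3 \right)} d{\left(0,1 \right)} = \left(- \frac{4}{3}\right) \left(-4\right) \frac{9}{6 + 1} = \frac{16 \cdot \frac{9}{7}}{3} = \frac{16 \cdot 9 \cdot \frac{1}{7}}{3} = \frac{16}{3} \cdot \frac{9}{7} = \frac{48}{7}$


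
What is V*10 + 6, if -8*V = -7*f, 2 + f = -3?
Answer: -151/4 ≈ -37.750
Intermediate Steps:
f = -5 (f = -2 - 3 = -5)
V = -35/8 (V = -(-7)*(-5)/8 = -⅛*35 = -35/8 ≈ -4.3750)
V*10 + 6 = -35/8*10 + 6 = -175/4 + 6 = -151/4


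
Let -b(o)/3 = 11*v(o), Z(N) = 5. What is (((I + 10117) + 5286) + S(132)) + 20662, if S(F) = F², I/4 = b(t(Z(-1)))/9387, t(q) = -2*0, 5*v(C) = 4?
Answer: 836835229/15645 ≈ 53489.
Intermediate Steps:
v(C) = ⅘ (v(C) = (⅕)*4 = ⅘)
t(q) = 0
b(o) = -132/5 (b(o) = -33*4/5 = -3*44/5 = -132/5)
I = -176/15645 (I = 4*(-132/5/9387) = 4*(-132/5*1/9387) = 4*(-44/15645) = -176/15645 ≈ -0.011250)
(((I + 10117) + 5286) + S(132)) + 20662 = (((-176/15645 + 10117) + 5286) + 132²) + 20662 = ((158280289/15645 + 5286) + 17424) + 20662 = (240979759/15645 + 17424) + 20662 = 513578239/15645 + 20662 = 836835229/15645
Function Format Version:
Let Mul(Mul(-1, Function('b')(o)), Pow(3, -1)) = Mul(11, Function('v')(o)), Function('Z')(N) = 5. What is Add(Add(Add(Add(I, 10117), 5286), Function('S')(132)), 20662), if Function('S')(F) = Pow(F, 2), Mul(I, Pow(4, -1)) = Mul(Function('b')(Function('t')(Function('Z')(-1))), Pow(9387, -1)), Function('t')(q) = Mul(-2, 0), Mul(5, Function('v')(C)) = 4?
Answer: Rational(836835229, 15645) ≈ 53489.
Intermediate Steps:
Function('v')(C) = Rational(4, 5) (Function('v')(C) = Mul(Rational(1, 5), 4) = Rational(4, 5))
Function('t')(q) = 0
Function('b')(o) = Rational(-132, 5) (Function('b')(o) = Mul(-3, Mul(11, Rational(4, 5))) = Mul(-3, Rational(44, 5)) = Rational(-132, 5))
I = Rational(-176, 15645) (I = Mul(4, Mul(Rational(-132, 5), Pow(9387, -1))) = Mul(4, Mul(Rational(-132, 5), Rational(1, 9387))) = Mul(4, Rational(-44, 15645)) = Rational(-176, 15645) ≈ -0.011250)
Add(Add(Add(Add(I, 10117), 5286), Function('S')(132)), 20662) = Add(Add(Add(Add(Rational(-176, 15645), 10117), 5286), Pow(132, 2)), 20662) = Add(Add(Add(Rational(158280289, 15645), 5286), 17424), 20662) = Add(Add(Rational(240979759, 15645), 17424), 20662) = Add(Rational(513578239, 15645), 20662) = Rational(836835229, 15645)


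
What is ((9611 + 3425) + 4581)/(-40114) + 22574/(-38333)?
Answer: -1580845897/1537689962 ≈ -1.0281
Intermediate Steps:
((9611 + 3425) + 4581)/(-40114) + 22574/(-38333) = (13036 + 4581)*(-1/40114) + 22574*(-1/38333) = 17617*(-1/40114) - 22574/38333 = -17617/40114 - 22574/38333 = -1580845897/1537689962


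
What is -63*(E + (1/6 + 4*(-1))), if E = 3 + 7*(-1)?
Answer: 987/2 ≈ 493.50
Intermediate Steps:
E = -4 (E = 3 - 7 = -4)
-63*(E + (1/6 + 4*(-1))) = -63*(-4 + (1/6 + 4*(-1))) = -63*(-4 + (⅙ - 4)) = -63*(-4 - 23/6) = -63*(-47/6) = 987/2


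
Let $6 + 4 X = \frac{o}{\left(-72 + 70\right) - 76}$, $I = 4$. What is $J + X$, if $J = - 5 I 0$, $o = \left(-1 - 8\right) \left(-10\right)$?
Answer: $- \frac{93}{52} \approx -1.7885$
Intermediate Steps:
$o = 90$ ($o = \left(-9\right) \left(-10\right) = 90$)
$X = - \frac{93}{52}$ ($X = - \frac{3}{2} + \frac{90 \frac{1}{\left(-72 + 70\right) - 76}}{4} = - \frac{3}{2} + \frac{90 \frac{1}{-2 - 76}}{4} = - \frac{3}{2} + \frac{90 \frac{1}{-78}}{4} = - \frac{3}{2} + \frac{90 \left(- \frac{1}{78}\right)}{4} = - \frac{3}{2} + \frac{1}{4} \left(- \frac{15}{13}\right) = - \frac{3}{2} - \frac{15}{52} = - \frac{93}{52} \approx -1.7885$)
$J = 0$ ($J = \left(-5\right) 4 \cdot 0 = \left(-20\right) 0 = 0$)
$J + X = 0 - \frac{93}{52} = - \frac{93}{52}$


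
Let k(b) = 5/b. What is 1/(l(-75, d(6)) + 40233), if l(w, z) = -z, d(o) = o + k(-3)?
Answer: 3/120686 ≈ 2.4858e-5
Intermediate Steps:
d(o) = -5/3 + o (d(o) = o + 5/(-3) = o + 5*(-⅓) = o - 5/3 = -5/3 + o)
1/(l(-75, d(6)) + 40233) = 1/(-(-5/3 + 6) + 40233) = 1/(-1*13/3 + 40233) = 1/(-13/3 + 40233) = 1/(120686/3) = 3/120686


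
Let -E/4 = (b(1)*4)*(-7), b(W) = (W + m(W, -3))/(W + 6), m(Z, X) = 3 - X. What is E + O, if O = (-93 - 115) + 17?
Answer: -79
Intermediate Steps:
O = -191 (O = -208 + 17 = -191)
b(W) = 1 (b(W) = (W + (3 - 1*(-3)))/(W + 6) = (W + (3 + 3))/(6 + W) = (W + 6)/(6 + W) = (6 + W)/(6 + W) = 1)
E = 112 (E = -4*1*4*(-7) = -16*(-7) = -4*(-28) = 112)
E + O = 112 - 191 = -79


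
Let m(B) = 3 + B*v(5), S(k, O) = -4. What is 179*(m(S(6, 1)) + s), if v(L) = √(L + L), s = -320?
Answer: -56743 - 716*√10 ≈ -59007.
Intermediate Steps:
v(L) = √2*√L (v(L) = √(2*L) = √2*√L)
m(B) = 3 + B*√10 (m(B) = 3 + B*(√2*√5) = 3 + B*√10)
179*(m(S(6, 1)) + s) = 179*((3 - 4*√10) - 320) = 179*(-317 - 4*√10) = -56743 - 716*√10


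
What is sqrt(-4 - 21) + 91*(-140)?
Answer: -12740 + 5*I ≈ -12740.0 + 5.0*I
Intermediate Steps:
sqrt(-4 - 21) + 91*(-140) = sqrt(-25) - 12740 = 5*I - 12740 = -12740 + 5*I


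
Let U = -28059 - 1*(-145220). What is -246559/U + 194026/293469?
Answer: -4511376635/3125738319 ≈ -1.4433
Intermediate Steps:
U = 117161 (U = -28059 + 145220 = 117161)
-246559/U + 194026/293469 = -246559/117161 + 194026/293469 = -4511376635/3125738319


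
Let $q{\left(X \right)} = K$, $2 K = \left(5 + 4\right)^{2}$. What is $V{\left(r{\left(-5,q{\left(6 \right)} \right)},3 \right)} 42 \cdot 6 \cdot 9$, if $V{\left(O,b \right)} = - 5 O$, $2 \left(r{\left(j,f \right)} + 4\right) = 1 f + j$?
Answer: $-155925$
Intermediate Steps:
$K = \frac{81}{2}$ ($K = \frac{\left(5 + 4\right)^{2}}{2} = \frac{9^{2}}{2} = \frac{1}{2} \cdot 81 = \frac{81}{2} \approx 40.5$)
$q{\left(X \right)} = \frac{81}{2}$
$r{\left(j,f \right)} = -4 + \frac{f}{2} + \frac{j}{2}$ ($r{\left(j,f \right)} = -4 + \frac{1 f + j}{2} = -4 + \frac{f + j}{2} = -4 + \left(\frac{f}{2} + \frac{j}{2}\right) = -4 + \frac{f}{2} + \frac{j}{2}$)
$V{\left(r{\left(-5,q{\left(6 \right)} \right)},3 \right)} 42 \cdot 6 \cdot 9 = - 5 \left(-4 + \frac{1}{2} \cdot \frac{81}{2} + \frac{1}{2} \left(-5\right)\right) 42 \cdot 6 \cdot 9 = - 5 \left(-4 + \frac{81}{4} - \frac{5}{2}\right) 42 \cdot 54 = \left(-5\right) \frac{55}{4} \cdot 42 \cdot 54 = \left(- \frac{275}{4}\right) 42 \cdot 54 = \left(- \frac{5775}{2}\right) 54 = -155925$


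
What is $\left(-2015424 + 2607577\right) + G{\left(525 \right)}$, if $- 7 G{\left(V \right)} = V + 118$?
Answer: $\frac{4144428}{7} \approx 5.9206 \cdot 10^{5}$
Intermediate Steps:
$G{\left(V \right)} = - \frac{118}{7} - \frac{V}{7}$ ($G{\left(V \right)} = - \frac{V + 118}{7} = - \frac{118 + V}{7} = - \frac{118}{7} - \frac{V}{7}$)
$\left(-2015424 + 2607577\right) + G{\left(525 \right)} = \left(-2015424 + 2607577\right) - \frac{643}{7} = 592153 - \frac{643}{7} = \frac{4144428}{7}$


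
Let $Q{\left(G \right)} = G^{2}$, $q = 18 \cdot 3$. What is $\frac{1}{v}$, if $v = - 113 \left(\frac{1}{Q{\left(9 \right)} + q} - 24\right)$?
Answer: $\frac{135}{366007} \approx 0.00036885$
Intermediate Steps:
$q = 54$
$v = \frac{366007}{135}$ ($v = - 113 \left(\frac{1}{9^{2} + 54} - 24\right) = - 113 \left(\frac{1}{81 + 54} - 24\right) = - 113 \left(\frac{1}{135} - 24\right) = \left(-113\right) \left(- \frac{3239}{135}\right) = \frac{366007}{135} \approx 2711.2$)
$\frac{1}{v} = \frac{1}{\frac{366007}{135}} = \frac{135}{366007}$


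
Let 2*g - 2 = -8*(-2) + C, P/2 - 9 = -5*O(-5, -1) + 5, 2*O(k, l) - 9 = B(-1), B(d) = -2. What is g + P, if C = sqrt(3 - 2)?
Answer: 5/2 ≈ 2.5000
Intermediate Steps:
C = 1 (C = sqrt(1) = 1)
O(k, l) = 7/2 (O(k, l) = 9/2 + (1/2)*(-2) = 9/2 - 1 = 7/2)
P = -7 (P = 18 + 2*(-5*7/2 + 5) = 18 + 2*(-35/2 + 5) = 18 + 2*(-25/2) = 18 - 25 = -7)
g = 19/2 (g = 1 + (-8*(-2) + 1)/2 = 1 + (16 + 1)/2 = 1 + (1/2)*17 = 1 + 17/2 = 19/2 ≈ 9.5000)
g + P = 19/2 - 7 = 5/2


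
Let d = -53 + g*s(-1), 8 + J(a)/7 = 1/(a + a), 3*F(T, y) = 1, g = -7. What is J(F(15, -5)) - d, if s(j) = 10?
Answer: 155/2 ≈ 77.500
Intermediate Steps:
F(T, y) = ⅓ (F(T, y) = (⅓)*1 = ⅓)
J(a) = -56 + 7/(2*a) (J(a) = -56 + 7/(a + a) = -56 + 7/((2*a)) = -56 + 7*(1/(2*a)) = -56 + 7/(2*a))
d = -123 (d = -53 - 7*10 = -53 - 70 = -123)
J(F(15, -5)) - d = (-56 + 7/(2*(⅓))) - 1*(-123) = (-56 + (7/2)*3) + 123 = (-56 + 21/2) + 123 = -91/2 + 123 = 155/2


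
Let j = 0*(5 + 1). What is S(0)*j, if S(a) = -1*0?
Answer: 0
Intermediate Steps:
S(a) = 0
j = 0 (j = 0*6 = 0)
S(0)*j = 0*0 = 0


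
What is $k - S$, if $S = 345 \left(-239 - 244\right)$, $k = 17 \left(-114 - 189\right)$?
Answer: $161484$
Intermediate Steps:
$k = -5151$ ($k = 17 \left(-303\right) = -5151$)
$S = -166635$ ($S = 345 \left(-483\right) = -166635$)
$k - S = -5151 - -166635 = -5151 + 166635 = 161484$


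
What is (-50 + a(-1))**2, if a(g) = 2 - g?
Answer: 2209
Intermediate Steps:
(-50 + a(-1))**2 = (-50 + (2 - 1*(-1)))**2 = (-50 + (2 + 1))**2 = (-50 + 3)**2 = (-47)**2 = 2209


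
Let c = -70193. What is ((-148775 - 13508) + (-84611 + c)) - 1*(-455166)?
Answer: 138079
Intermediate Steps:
((-148775 - 13508) + (-84611 + c)) - 1*(-455166) = ((-148775 - 13508) + (-84611 - 70193)) - 1*(-455166) = (-162283 - 154804) + 455166 = -317087 + 455166 = 138079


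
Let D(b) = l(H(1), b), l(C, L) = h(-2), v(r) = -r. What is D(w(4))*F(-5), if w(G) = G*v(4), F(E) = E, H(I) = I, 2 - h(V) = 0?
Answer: -10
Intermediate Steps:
h(V) = 2 (h(V) = 2 - 1*0 = 2 + 0 = 2)
l(C, L) = 2
w(G) = -4*G (w(G) = G*(-1*4) = G*(-4) = -4*G)
D(b) = 2
D(w(4))*F(-5) = 2*(-5) = -10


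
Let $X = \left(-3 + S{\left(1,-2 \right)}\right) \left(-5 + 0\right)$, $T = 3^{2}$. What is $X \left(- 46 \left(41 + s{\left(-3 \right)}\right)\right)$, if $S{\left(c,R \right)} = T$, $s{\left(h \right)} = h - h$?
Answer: $56580$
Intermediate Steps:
$s{\left(h \right)} = 0$
$T = 9$
$S{\left(c,R \right)} = 9$
$X = -30$ ($X = \left(-3 + 9\right) \left(-5 + 0\right) = 6 \left(-5\right) = -30$)
$X \left(- 46 \left(41 + s{\left(-3 \right)}\right)\right) = - 30 \left(- 46 \left(41 + 0\right)\right) = - 30 \left(\left(-46\right) 41\right) = \left(-30\right) \left(-1886\right) = 56580$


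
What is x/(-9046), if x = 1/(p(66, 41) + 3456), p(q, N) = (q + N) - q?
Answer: -1/31633862 ≈ -3.1612e-8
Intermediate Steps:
p(q, N) = N (p(q, N) = (N + q) - q = N)
x = 1/3497 (x = 1/(41 + 3456) = 1/3497 ≈ 0.00028596)
x/(-9046) = (1/3497)/(-9046) = (1/3497)*(-1/9046) = -1/31633862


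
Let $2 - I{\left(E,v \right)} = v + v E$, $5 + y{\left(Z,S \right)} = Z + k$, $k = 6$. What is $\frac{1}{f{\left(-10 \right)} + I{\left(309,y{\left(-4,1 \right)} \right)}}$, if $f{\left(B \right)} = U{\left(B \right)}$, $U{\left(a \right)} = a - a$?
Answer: $\frac{1}{932} \approx 0.001073$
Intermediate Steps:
$y{\left(Z,S \right)} = 1 + Z$ ($y{\left(Z,S \right)} = -5 + \left(Z + 6\right) = -5 + \left(6 + Z\right) = 1 + Z$)
$I{\left(E,v \right)} = 2 - v - E v$ ($I{\left(E,v \right)} = 2 - \left(v + v E\right) = 2 - \left(v + E v\right) = 2 - v - E v$)
$U{\left(a \right)} = 0$
$f{\left(B \right)} = 0$
$\frac{1}{f{\left(-10 \right)} + I{\left(309,y{\left(-4,1 \right)} \right)}} = \frac{1}{0 - \left(-5 + 309 \left(1 - 4\right)\right)} = \frac{1}{0 - \left(-5 - 927\right)} = \frac{1}{0 + \left(2 + 3 + 927\right)} = \frac{1}{0 + 932} = \frac{1}{932}$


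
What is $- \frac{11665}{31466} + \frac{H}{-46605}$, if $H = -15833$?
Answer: $- \frac{45446147}{1466472930} \approx -0.03099$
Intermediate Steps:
$- \frac{11665}{31466} + \frac{H}{-46605} = - \frac{11665}{31466} - \frac{15833}{-46605} = \left(-11665\right) \frac{1}{31466} - - \frac{15833}{46605} = - \frac{11665}{31466} + \frac{15833}{46605} = - \frac{45446147}{1466472930}$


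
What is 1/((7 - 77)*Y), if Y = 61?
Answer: -1/4270 ≈ -0.00023419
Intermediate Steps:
1/((7 - 77)*Y) = 1/((7 - 77)*61) = 1/(-70*61) = 1/(-4270) = -1/4270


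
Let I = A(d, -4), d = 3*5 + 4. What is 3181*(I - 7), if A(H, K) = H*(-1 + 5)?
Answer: 219489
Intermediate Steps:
d = 19 (d = 15 + 4 = 19)
A(H, K) = 4*H (A(H, K) = H*4 = 4*H)
I = 76 (I = 4*19 = 76)
3181*(I - 7) = 3181*(76 - 7) = 3181*69 = 219489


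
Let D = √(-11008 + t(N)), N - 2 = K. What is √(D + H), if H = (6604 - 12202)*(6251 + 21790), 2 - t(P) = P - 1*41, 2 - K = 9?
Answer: √(-156973518 + 4*I*√685) ≈ 0.e-3 + 12529.0*I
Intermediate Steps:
K = -7 (K = 2 - 1*9 = 2 - 9 = -7)
N = -5 (N = 2 - 7 = -5)
t(P) = 43 - P (t(P) = 2 - (P - 1*41) = 2 - (P - 41) = 2 - (-41 + P) = 2 + (41 - P) = 43 - P)
D = 4*I*√685 (D = √(-11008 + (43 - 1*(-5))) = √(-11008 + (43 + 5)) = √(-11008 + 48) = √(-10960) = 4*I*√685 ≈ 104.69*I)
H = -156973518 (H = -5598*28041 = -156973518)
√(D + H) = √(4*I*√685 - 156973518) = √(-156973518 + 4*I*√685)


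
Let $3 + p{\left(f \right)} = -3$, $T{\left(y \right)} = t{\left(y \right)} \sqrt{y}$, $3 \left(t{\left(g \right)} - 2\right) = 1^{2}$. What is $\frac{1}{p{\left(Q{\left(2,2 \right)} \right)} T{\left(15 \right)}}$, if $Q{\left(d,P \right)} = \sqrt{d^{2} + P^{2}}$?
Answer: $- \frac{\sqrt{15}}{210} \approx -0.018443$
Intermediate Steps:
$t{\left(g \right)} = \frac{7}{3}$ ($t{\left(g \right)} = 2 + \frac{1^{2}}{3} = 2 + \frac{1}{3} \cdot 1 = 2 + \frac{1}{3} = \frac{7}{3}$)
$Q{\left(d,P \right)} = \sqrt{P^{2} + d^{2}}$
$T{\left(y \right)} = \frac{7 \sqrt{y}}{3}$
$p{\left(f \right)} = -6$ ($p{\left(f \right)} = -3 - 3 = -6$)
$\frac{1}{p{\left(Q{\left(2,2 \right)} \right)} T{\left(15 \right)}} = \frac{1}{\left(-6\right) \frac{7 \sqrt{15}}{3}} = \frac{1}{\left(-14\right) \sqrt{15}} = - \frac{\sqrt{15}}{210}$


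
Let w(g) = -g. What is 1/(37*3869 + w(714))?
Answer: 1/142439 ≈ 7.0205e-6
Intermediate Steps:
1/(37*3869 + w(714)) = 1/(37*3869 - 1*714) = 1/(143153 - 714) = 1/142439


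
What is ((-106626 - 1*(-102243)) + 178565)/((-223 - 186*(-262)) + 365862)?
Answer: 174182/414371 ≈ 0.42035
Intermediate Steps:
((-106626 - 1*(-102243)) + 178565)/((-223 - 186*(-262)) + 365862) = ((-106626 + 102243) + 178565)/((-223 + 48732) + 365862) = (-4383 + 178565)/(48509 + 365862) = 174182/414371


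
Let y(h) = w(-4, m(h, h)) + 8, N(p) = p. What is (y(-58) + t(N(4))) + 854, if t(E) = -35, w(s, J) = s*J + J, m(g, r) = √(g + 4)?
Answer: 827 - 9*I*√6 ≈ 827.0 - 22.045*I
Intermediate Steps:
m(g, r) = √(4 + g)
w(s, J) = J + J*s (w(s, J) = J*s + J = J + J*s)
y(h) = 8 - 3*√(4 + h) (y(h) = √(4 + h)*(1 - 4) + 8 = √(4 + h)*(-3) + 8 = -3*√(4 + h) + 8 = 8 - 3*√(4 + h))
(y(-58) + t(N(4))) + 854 = ((8 - 3*√(4 - 58)) - 35) + 854 = ((8 - 9*I*√6) - 35) + 854 = (-27 - 9*I*√6) + 854 = 827 - 9*I*√6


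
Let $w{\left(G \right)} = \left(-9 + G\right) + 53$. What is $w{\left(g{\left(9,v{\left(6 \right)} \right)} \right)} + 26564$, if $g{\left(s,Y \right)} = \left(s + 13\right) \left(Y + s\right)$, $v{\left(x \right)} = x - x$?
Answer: $26806$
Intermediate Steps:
$v{\left(x \right)} = 0$
$g{\left(s,Y \right)} = \left(13 + s\right) \left(Y + s\right)$
$w{\left(G \right)} = 44 + G$
$w{\left(g{\left(9,v{\left(6 \right)} \right)} \right)} + 26564 = \left(44 + \left(9^{2} + 13 \cdot 0 + 13 \cdot 9 + 0 \cdot 9\right)\right) + 26564 = \left(44 + \left(81 + 0 + 117 + 0\right)\right) + 26564 = \left(44 + 198\right) + 26564 = 242 + 26564 = 26806$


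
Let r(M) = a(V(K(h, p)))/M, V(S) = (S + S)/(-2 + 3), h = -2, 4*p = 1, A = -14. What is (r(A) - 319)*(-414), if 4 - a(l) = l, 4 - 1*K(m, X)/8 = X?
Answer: 130410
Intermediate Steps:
p = ¼ (p = (¼)*1 = ¼ ≈ 0.25000)
K(m, X) = 32 - 8*X
V(S) = 2*S (V(S) = (2*S)/1 = (2*S)*1 = 2*S)
a(l) = 4 - l
r(M) = -56/M (r(M) = (4 - 2*(32 - 8*¼))/M = (4 - 2*(32 - 2))/M = (4 - 2*30)/M = (4 - 1*60)/M = (4 - 60)/M = -56/M)
(r(A) - 319)*(-414) = (-56/(-14) - 319)*(-414) = (-56*(-1/14) - 319)*(-414) = (4 - 319)*(-414) = -315*(-414) = 130410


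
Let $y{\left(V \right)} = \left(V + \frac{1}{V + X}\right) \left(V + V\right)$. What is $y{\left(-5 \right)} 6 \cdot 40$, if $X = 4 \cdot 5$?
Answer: $11840$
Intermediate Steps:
$X = 20$
$y{\left(V \right)} = 2 V \left(V + \frac{1}{20 + V}\right)$ ($y{\left(V \right)} = \left(V + \frac{1}{V + 20}\right) \left(V + V\right) = \left(V + \frac{1}{20 + V}\right) 2 V = 2 V \left(V + \frac{1}{20 + V}\right)$)
$y{\left(-5 \right)} 6 \cdot 40 = 2 \left(-5\right) \frac{1}{20 - 5} \left(1 + \left(-5\right)^{2} + 20 \left(-5\right)\right) 6 \cdot 40 = 2 \left(-5\right) \frac{1}{15} \left(1 + 25 - 100\right) 6 \cdot 40 = 2 \left(-5\right) \frac{1}{15} \left(-74\right) 6 \cdot 40 = \frac{148}{3} \cdot 6 \cdot 40 = 296 \cdot 40 = 11840$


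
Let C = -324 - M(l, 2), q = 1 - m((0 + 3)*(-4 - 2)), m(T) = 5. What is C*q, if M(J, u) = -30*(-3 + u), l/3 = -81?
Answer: 1416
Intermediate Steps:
l = -243 (l = 3*(-81) = -243)
q = -4 (q = 1 - 1*5 = 1 - 5 = -4)
M(J, u) = 90 - 30*u (M(J, u) = -15*(-6 + 2*u) = 90 - 30*u)
C = -354 (C = -324 - (90 - 30*2) = -324 - (90 - 60) = -324 - 1*30 = -324 - 30 = -354)
C*q = -354*(-4) = 1416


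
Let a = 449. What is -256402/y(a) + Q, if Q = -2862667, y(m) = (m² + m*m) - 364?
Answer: -576595652674/201419 ≈ -2.8627e+6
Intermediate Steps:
y(m) = -364 + 2*m² (y(m) = (m² + m²) - 364 = 2*m² - 364 = -364 + 2*m²)
-256402/y(a) + Q = -256402/(-364 + 2*449²) - 2862667 = -256402/(-364 + 2*201601) - 2862667 = -256402/(-364 + 403202) - 2862667 = -256402/402838 - 2862667 = -1*128201/201419 - 2862667 = -128201/201419 - 2862667 = -576595652674/201419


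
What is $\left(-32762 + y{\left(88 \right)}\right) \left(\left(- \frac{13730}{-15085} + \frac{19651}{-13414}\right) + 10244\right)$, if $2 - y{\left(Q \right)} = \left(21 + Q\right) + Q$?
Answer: $- \frac{13662410600083893}{40470038} \approx -3.3759 \cdot 10^{8}$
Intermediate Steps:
$y{\left(Q \right)} = -19 - 2 Q$ ($y{\left(Q \right)} = 2 - \left(\left(21 + Q\right) + Q\right) = 2 - \left(21 + 2 Q\right) = -19 - 2 Q$)
$\left(-32762 + y{\left(88 \right)}\right) \left(\left(- \frac{13730}{-15085} + \frac{19651}{-13414}\right) + 10244\right) = \left(-32762 - 195\right) \left(\left(- \frac{13730}{-15085} + \frac{19651}{-13414}\right) + 10244\right) = \left(-32762 - 195\right) \left(\left(\left(-13730\right) \left(- \frac{1}{15085}\right) + 19651 \left(- \frac{1}{13414}\right)\right) + 10244\right) = \left(-32762 - 195\right) \left(\left(\frac{2746}{3017} - \frac{19651}{13414}\right) + 10244\right) = - 32957 \left(- \frac{22452223}{40470038} + 10244\right) = \left(-32957\right) \frac{414552617049}{40470038} = - \frac{13662410600083893}{40470038}$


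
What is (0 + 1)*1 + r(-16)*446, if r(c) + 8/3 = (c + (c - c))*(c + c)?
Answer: 681491/3 ≈ 2.2716e+5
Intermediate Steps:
r(c) = -8/3 + 2*c² (r(c) = -8/3 + (c + (c - c))*(c + c) = -8/3 + (c + 0)*(2*c) = -8/3 + c*(2*c) = -8/3 + 2*c²)
(0 + 1)*1 + r(-16)*446 = (0 + 1)*1 + (-8/3 + 2*(-16)²)*446 = 1*1 + (-8/3 + 2*256)*446 = 1 + (-8/3 + 512)*446 = 1 + (1528/3)*446 = 1 + 681488/3 = 681491/3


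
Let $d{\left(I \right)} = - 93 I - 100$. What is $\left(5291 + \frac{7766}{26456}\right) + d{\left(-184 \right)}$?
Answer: $\frac{295027967}{13228} \approx 22303.0$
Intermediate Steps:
$d{\left(I \right)} = -100 - 93 I$
$\left(5291 + \frac{7766}{26456}\right) + d{\left(-184 \right)} = \left(5291 + \frac{7766}{26456}\right) - -17012 = \left(5291 + 7766 \cdot \frac{1}{26456}\right) + \left(-100 + 17112\right) = \left(5291 + \frac{3883}{13228}\right) + 17012 = \frac{69993231}{13228} + 17012 = \frac{295027967}{13228}$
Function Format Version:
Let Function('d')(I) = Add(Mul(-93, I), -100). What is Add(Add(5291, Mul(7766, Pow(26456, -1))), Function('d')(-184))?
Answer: Rational(295027967, 13228) ≈ 22303.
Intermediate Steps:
Function('d')(I) = Add(-100, Mul(-93, I))
Add(Add(5291, Mul(7766, Pow(26456, -1))), Function('d')(-184)) = Add(Add(5291, Mul(7766, Pow(26456, -1))), Add(-100, Mul(-93, -184))) = Add(Add(5291, Mul(7766, Rational(1, 26456))), Add(-100, 17112)) = Add(Add(5291, Rational(3883, 13228)), 17012) = Add(Rational(69993231, 13228), 17012) = Rational(295027967, 13228)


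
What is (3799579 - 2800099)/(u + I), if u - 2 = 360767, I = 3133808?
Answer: 333160/1164859 ≈ 0.28601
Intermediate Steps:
u = 360769 (u = 2 + 360767 = 360769)
(3799579 - 2800099)/(u + I) = (3799579 - 2800099)/(360769 + 3133808) = 999480/3494577 = 999480*(1/3494577) = 333160/1164859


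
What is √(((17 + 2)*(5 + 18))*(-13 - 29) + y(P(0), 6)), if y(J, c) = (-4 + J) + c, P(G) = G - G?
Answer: 4*I*√1147 ≈ 135.47*I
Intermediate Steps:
P(G) = 0
y(J, c) = -4 + J + c
√(((17 + 2)*(5 + 18))*(-13 - 29) + y(P(0), 6)) = √(((17 + 2)*(5 + 18))*(-13 - 29) + (-4 + 0 + 6)) = √((19*23)*(-42) + 2) = √(437*(-42) + 2) = √(-18354 + 2) = √(-18352) = 4*I*√1147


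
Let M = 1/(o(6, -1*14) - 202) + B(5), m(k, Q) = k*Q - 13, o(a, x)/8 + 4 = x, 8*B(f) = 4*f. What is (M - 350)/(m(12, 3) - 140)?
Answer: 60118/20241 ≈ 2.9701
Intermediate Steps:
B(f) = f/2 (B(f) = (4*f)/8 = f/2)
o(a, x) = -32 + 8*x
m(k, Q) = -13 + Q*k (m(k, Q) = Q*k - 13 = -13 + Q*k)
M = 432/173 (M = 1/((-32 + 8*(-1*14)) - 202) + (½)*5 = 1/((-32 + 8*(-14)) - 202) + 5/2 = 1/((-32 - 112) - 202) + 5/2 = 1/(-144 - 202) + 5/2 = 1/(-346) + 5/2 = -1/346 + 5/2 = 432/173 ≈ 2.4971)
(M - 350)/(m(12, 3) - 140) = (432/173 - 350)/((-13 + 3*12) - 140) = -60118/(173*((-13 + 36) - 140)) = -60118/(173*(23 - 140)) = -60118/173/(-117) = -60118/173*(-1/117) = 60118/20241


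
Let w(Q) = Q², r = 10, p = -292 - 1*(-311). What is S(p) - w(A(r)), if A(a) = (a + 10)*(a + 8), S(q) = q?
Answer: -129581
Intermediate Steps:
p = 19 (p = -292 + 311 = 19)
A(a) = (8 + a)*(10 + a) (A(a) = (10 + a)*(8 + a) = (8 + a)*(10 + a))
S(p) - w(A(r)) = 19 - (80 + 10² + 18*10)² = 19 - (80 + 100 + 180)² = 19 - 1*360² = 19 - 1*129600 = 19 - 129600 = -129581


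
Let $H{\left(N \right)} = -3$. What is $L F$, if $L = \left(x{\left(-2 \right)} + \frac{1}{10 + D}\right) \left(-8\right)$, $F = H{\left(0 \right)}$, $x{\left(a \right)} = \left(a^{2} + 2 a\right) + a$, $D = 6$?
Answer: $- \frac{93}{2} \approx -46.5$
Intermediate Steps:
$x{\left(a \right)} = a^{2} + 3 a$
$F = -3$
$L = \frac{31}{2}$ ($L = \left(- 2 \left(3 - 2\right) + \frac{1}{10 + 6}\right) \left(-8\right) = \left(\left(-2\right) 1 + \frac{1}{16}\right) \left(-8\right) = \left(-2 + \frac{1}{16}\right) \left(-8\right) = \left(- \frac{31}{16}\right) \left(-8\right) = \frac{31}{2} \approx 15.5$)
$L F = \frac{31}{2} \left(-3\right) = - \frac{93}{2}$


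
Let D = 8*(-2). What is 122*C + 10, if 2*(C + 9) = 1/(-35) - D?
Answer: -3981/35 ≈ -113.74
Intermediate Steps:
D = -16
C = -71/70 (C = -9 + (1/(-35) - 1*(-16))/2 = -9 + (-1/35 + 16)/2 = -9 + (1/2)*(559/35) = -9 + 559/70 = -71/70 ≈ -1.0143)
122*C + 10 = 122*(-71/70) + 10 = -4331/35 + 10 = -3981/35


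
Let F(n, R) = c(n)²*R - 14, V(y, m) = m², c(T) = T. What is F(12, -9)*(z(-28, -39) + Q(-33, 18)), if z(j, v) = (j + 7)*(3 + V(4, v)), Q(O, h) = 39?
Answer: 41874150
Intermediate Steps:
F(n, R) = -14 + R*n² (F(n, R) = n²*R - 14 = R*n² - 14 = -14 + R*n²)
z(j, v) = (3 + v²)*(7 + j) (z(j, v) = (j + 7)*(3 + v²) = (7 + j)*(3 + v²) = (3 + v²)*(7 + j))
F(12, -9)*(z(-28, -39) + Q(-33, 18)) = (-14 - 9*12²)*((21 + 3*(-28) + 7*(-39)² - 28*(-39)²) + 39) = (-14 - 9*144)*((21 - 84 + 7*1521 - 28*1521) + 39) = (-14 - 1296)*((21 - 84 + 10647 - 42588) + 39) = -1310*(-32004 + 39) = -1310*(-31965) = 41874150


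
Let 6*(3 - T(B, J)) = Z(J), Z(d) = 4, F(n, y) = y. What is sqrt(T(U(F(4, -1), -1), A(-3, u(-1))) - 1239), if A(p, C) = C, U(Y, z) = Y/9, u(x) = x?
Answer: I*sqrt(11130)/3 ≈ 35.166*I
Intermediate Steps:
U(Y, z) = Y/9 (U(Y, z) = Y*(1/9) = Y/9)
T(B, J) = 7/3 (T(B, J) = 3 - 1/6*4 = 3 - 2/3 = 7/3)
sqrt(T(U(F(4, -1), -1), A(-3, u(-1))) - 1239) = sqrt(7/3 - 1239) = sqrt(-3710/3) = I*sqrt(11130)/3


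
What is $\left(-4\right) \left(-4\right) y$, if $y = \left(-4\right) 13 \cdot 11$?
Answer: $-9152$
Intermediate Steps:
$y = -572$ ($y = \left(-52\right) 11 = -572$)
$\left(-4\right) \left(-4\right) y = \left(-4\right) \left(-4\right) \left(-572\right) = 16 \left(-572\right) = -9152$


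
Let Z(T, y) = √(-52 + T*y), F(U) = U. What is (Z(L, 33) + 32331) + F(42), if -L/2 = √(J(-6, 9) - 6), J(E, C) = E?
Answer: 32373 + 2*√(-13 - 33*I*√3) ≈ 32383.0 - 11.968*I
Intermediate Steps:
L = -4*I*√3 (L = -2*√(-6 - 6) = -4*I*√3 ≈ -6.9282*I)
(Z(L, 33) + 32331) + F(42) = (√(-52 - 4*I*√3*33) + 32331) + 42 = (√(-52 - 132*I*√3) + 32331) + 42 = (32331 + √(-52 - 132*I*√3)) + 42 = 32373 + √(-52 - 132*I*√3)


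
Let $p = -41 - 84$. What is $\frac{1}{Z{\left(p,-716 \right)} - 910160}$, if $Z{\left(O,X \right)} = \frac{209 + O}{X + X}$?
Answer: $- \frac{358}{325837301} \approx -1.0987 \cdot 10^{-6}$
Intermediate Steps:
$p = -125$
$Z{\left(O,X \right)} = \frac{209 + O}{2 X}$
$\frac{1}{Z{\left(p,-716 \right)} - 910160} = \frac{1}{\frac{209 - 125}{2 \left(-716\right)} - 910160} = \frac{1}{\frac{1}{2} \left(- \frac{1}{716}\right) 84 - 910160} = \frac{1}{- \frac{21}{358} - 910160} = \frac{1}{- \frac{325837301}{358}} = - \frac{358}{325837301}$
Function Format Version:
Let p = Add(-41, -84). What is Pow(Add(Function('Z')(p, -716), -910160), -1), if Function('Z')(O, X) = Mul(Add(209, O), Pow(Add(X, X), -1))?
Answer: Rational(-358, 325837301) ≈ -1.0987e-6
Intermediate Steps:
p = -125
Function('Z')(O, X) = Mul(Rational(1, 2), Pow(X, -1), Add(209, O)) (Function('Z')(O, X) = Mul(Add(209, O), Pow(Mul(2, X), -1)) = Mul(Add(209, O), Mul(Rational(1, 2), Pow(X, -1))) = Mul(Rational(1, 2), Pow(X, -1), Add(209, O)))
Pow(Add(Function('Z')(p, -716), -910160), -1) = Pow(Add(Mul(Rational(1, 2), Pow(-716, -1), Add(209, -125)), -910160), -1) = Pow(Add(Mul(Rational(1, 2), Rational(-1, 716), 84), -910160), -1) = Pow(Add(Rational(-21, 358), -910160), -1) = Pow(Rational(-325837301, 358), -1) = Rational(-358, 325837301)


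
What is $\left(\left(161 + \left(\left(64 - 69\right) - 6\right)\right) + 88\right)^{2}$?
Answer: $56644$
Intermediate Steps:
$\left(\left(161 + \left(\left(64 - 69\right) - 6\right)\right) + 88\right)^{2} = \left(\left(161 - 11\right) + 88\right)^{2} = \left(150 + 88\right)^{2} = 238^{2} = 56644$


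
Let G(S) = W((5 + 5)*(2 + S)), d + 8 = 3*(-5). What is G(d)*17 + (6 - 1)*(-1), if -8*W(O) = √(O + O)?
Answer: -5 - 17*I*√105/4 ≈ -5.0 - 43.55*I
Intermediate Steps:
W(O) = -√2*√O/8 (W(O) = -√(O + O)/8 = -√2*√O/8)
d = -23 (d = -8 + 3*(-5) = -8 - 15 = -23)
G(S) = -√2*√(20 + 10*S)/8 (G(S) = -√2*√((5 + 5)*(2 + S))/8 = -√2*√(10*(2 + S))/8 = -√2*√(20 + 10*S)/8)
G(d)*17 + (6 - 1)*(-1) = -√(10 + 5*(-23))/4*17 + (6 - 1)*(-1) = -√(10 - 115)/4*17 + 5*(-1) = -I*√105/4*17 - 5 = -17*I*√105/4 - 5 = -5 - 17*I*√105/4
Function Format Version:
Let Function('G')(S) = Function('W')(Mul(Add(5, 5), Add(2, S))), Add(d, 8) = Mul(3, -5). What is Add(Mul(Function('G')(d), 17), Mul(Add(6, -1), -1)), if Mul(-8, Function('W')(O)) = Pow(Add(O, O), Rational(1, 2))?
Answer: Add(-5, Mul(Rational(-17, 4), I, Pow(105, Rational(1, 2)))) ≈ Add(-5.0000, Mul(-43.550, I))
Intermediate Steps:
Function('W')(O) = Mul(Rational(-1, 8), Pow(2, Rational(1, 2)), Pow(O, Rational(1, 2))) (Function('W')(O) = Mul(Rational(-1, 8), Pow(Add(O, O), Rational(1, 2))) = Mul(Rational(-1, 8), Pow(Mul(2, O), Rational(1, 2))) = Mul(Rational(-1, 8), Mul(Pow(2, Rational(1, 2)), Pow(O, Rational(1, 2)))) = Mul(Rational(-1, 8), Pow(2, Rational(1, 2)), Pow(O, Rational(1, 2))))
d = -23 (d = Add(-8, Mul(3, -5)) = Add(-8, -15) = -23)
Function('G')(S) = Mul(Rational(-1, 8), Pow(2, Rational(1, 2)), Pow(Add(20, Mul(10, S)), Rational(1, 2))) (Function('G')(S) = Mul(Rational(-1, 8), Pow(2, Rational(1, 2)), Pow(Mul(Add(5, 5), Add(2, S)), Rational(1, 2))) = Mul(Rational(-1, 8), Pow(2, Rational(1, 2)), Pow(Mul(10, Add(2, S)), Rational(1, 2))) = Mul(Rational(-1, 8), Pow(2, Rational(1, 2)), Pow(Add(20, Mul(10, S)), Rational(1, 2))))
Add(Mul(Function('G')(d), 17), Mul(Add(6, -1), -1)) = Add(Mul(Mul(Rational(-1, 4), Pow(Add(10, Mul(5, -23)), Rational(1, 2))), 17), Mul(Add(6, -1), -1)) = Add(Mul(Mul(Rational(-1, 4), Pow(Add(10, -115), Rational(1, 2))), 17), Mul(5, -1)) = Add(Mul(Mul(Rational(-1, 4), Pow(-105, Rational(1, 2))), 17), -5) = Add(Mul(Mul(Rational(-1, 4), Mul(I, Pow(105, Rational(1, 2)))), 17), -5) = Add(Mul(Mul(Rational(-1, 4), I, Pow(105, Rational(1, 2))), 17), -5) = Add(Mul(Rational(-17, 4), I, Pow(105, Rational(1, 2))), -5) = Add(-5, Mul(Rational(-17, 4), I, Pow(105, Rational(1, 2))))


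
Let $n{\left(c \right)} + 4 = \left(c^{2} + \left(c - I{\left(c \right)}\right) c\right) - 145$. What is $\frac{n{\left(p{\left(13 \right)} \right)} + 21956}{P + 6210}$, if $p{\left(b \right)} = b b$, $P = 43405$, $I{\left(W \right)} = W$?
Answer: $\frac{50368}{49615} \approx 1.0152$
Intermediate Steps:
$p{\left(b \right)} = b^{2}$
$n{\left(c \right)} = -149 + c^{2}$ ($n{\left(c \right)} = -4 - \left(145 - c^{2} - \left(c - c\right) c\right) = -4 + \left(\left(c^{2} + 0 c\right) - 145\right) = -4 + \left(\left(c^{2} + 0\right) - 145\right) = -4 + \left(c^{2} - 145\right) = -4 + \left(-145 + c^{2}\right) = -149 + c^{2}$)
$\frac{n{\left(p{\left(13 \right)} \right)} + 21956}{P + 6210} = \frac{\left(-149 + \left(13^{2}\right)^{2}\right) + 21956}{43405 + 6210} = \frac{\left(-149 + 169^{2}\right) + 21956}{49615} = \left(\left(-149 + 28561\right) + 21956\right) \frac{1}{49615} = \left(28412 + 21956\right) \frac{1}{49615} = 50368 \cdot \frac{1}{49615} = \frac{50368}{49615}$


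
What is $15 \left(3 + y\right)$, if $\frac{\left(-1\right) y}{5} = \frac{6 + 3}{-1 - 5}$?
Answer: $\frac{315}{2} \approx 157.5$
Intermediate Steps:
$y = \frac{15}{2}$ ($y = - 5 \frac{6 + 3}{-1 - 5} = - 5 \frac{9}{-6} = - 5 \cdot 9 \left(- \frac{1}{6}\right) = \left(-5\right) \left(- \frac{3}{2}\right) = \frac{15}{2} \approx 7.5$)
$15 \left(3 + y\right) = 15 \left(3 + \frac{15}{2}\right) = 15 \cdot \frac{21}{2} = \frac{315}{2}$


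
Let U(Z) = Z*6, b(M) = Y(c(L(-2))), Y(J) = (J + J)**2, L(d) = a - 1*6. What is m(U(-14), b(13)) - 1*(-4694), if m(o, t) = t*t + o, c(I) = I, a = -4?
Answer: 164610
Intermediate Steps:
L(d) = -10 (L(d) = -4 - 1*6 = -4 - 6 = -10)
Y(J) = 4*J**2 (Y(J) = (2*J)**2 = 4*J**2)
b(M) = 400 (b(M) = 4*(-10)**2 = 4*100 = 400)
U(Z) = 6*Z
m(o, t) = o + t**2 (m(o, t) = t**2 + o = o + t**2)
m(U(-14), b(13)) - 1*(-4694) = (6*(-14) + 400**2) - 1*(-4694) = (-84 + 160000) + 4694 = 159916 + 4694 = 164610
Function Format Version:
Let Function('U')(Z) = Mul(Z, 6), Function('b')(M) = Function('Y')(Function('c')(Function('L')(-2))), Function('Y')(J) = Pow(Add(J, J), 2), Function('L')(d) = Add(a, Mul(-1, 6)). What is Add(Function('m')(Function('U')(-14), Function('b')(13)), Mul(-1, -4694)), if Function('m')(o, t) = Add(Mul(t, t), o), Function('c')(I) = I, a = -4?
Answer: 164610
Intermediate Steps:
Function('L')(d) = -10 (Function('L')(d) = Add(-4, Mul(-1, 6)) = Add(-4, -6) = -10)
Function('Y')(J) = Mul(4, Pow(J, 2)) (Function('Y')(J) = Pow(Mul(2, J), 2) = Mul(4, Pow(J, 2)))
Function('b')(M) = 400 (Function('b')(M) = Mul(4, Pow(-10, 2)) = Mul(4, 100) = 400)
Function('U')(Z) = Mul(6, Z)
Function('m')(o, t) = Add(o, Pow(t, 2)) (Function('m')(o, t) = Add(Pow(t, 2), o) = Add(o, Pow(t, 2)))
Add(Function('m')(Function('U')(-14), Function('b')(13)), Mul(-1, -4694)) = Add(Add(Mul(6, -14), Pow(400, 2)), Mul(-1, -4694)) = Add(Add(-84, 160000), 4694) = Add(159916, 4694) = 164610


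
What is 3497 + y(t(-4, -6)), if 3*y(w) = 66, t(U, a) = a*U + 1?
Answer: 3519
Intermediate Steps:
t(U, a) = 1 + U*a (t(U, a) = U*a + 1 = 1 + U*a)
y(w) = 22 (y(w) = (⅓)*66 = 22)
3497 + y(t(-4, -6)) = 3497 + 22 = 3519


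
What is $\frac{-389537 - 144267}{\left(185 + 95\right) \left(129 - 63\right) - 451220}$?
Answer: $\frac{133451}{108185} \approx 1.2335$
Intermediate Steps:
$\frac{-389537 - 144267}{\left(185 + 95\right) \left(129 - 63\right) - 451220} = - \frac{533804}{280 \left(129 - 63\right) - 451220} = - \frac{533804}{280 \cdot 66 - 451220} = - \frac{533804}{18480 - 451220} = - \frac{533804}{-432740} = \left(-533804\right) \left(- \frac{1}{432740}\right) = \frac{133451}{108185}$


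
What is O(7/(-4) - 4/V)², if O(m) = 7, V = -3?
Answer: 49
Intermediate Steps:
O(7/(-4) - 4/V)² = 7² = 49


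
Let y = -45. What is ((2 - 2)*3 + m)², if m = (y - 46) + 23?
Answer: 4624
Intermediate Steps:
m = -68 (m = (-45 - 46) + 23 = -91 + 23 = -68)
((2 - 2)*3 + m)² = ((2 - 2)*3 - 68)² = (0*3 - 68)² = (0 - 68)² = (-68)² = 4624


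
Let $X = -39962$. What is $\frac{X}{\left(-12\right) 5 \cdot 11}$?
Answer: $\frac{19981}{330} \approx 60.548$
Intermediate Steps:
$\frac{X}{\left(-12\right) 5 \cdot 11} = - \frac{39962}{\left(-12\right) 5 \cdot 11} = - \frac{39962}{\left(-60\right) 11} = - \frac{39962}{-660} = \left(-39962\right) \left(- \frac{1}{660}\right) = \frac{19981}{330}$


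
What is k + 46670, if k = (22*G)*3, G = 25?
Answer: 48320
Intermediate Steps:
k = 1650 (k = (22*25)*3 = 550*3 = 1650)
k + 46670 = 1650 + 46670 = 48320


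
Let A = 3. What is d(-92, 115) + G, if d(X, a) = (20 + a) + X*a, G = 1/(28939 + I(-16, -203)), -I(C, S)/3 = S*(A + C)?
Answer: -219574789/21022 ≈ -10445.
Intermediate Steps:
I(C, S) = -3*S*(3 + C)
G = 1/21022 (G = 1/(28939 - 3*(-203)*(3 - 16)) = 1/(28939 - 3*(-203)*(-13)) = 1/(28939 - 7917) = 1/21022 ≈ 4.7569e-5)
d(X, a) = 20 + a + X*a
d(-92, 115) + G = (20 + 115 - 92*115) + 1/21022 = (20 + 115 - 10580) + 1/21022 = -10445 + 1/21022 = -219574789/21022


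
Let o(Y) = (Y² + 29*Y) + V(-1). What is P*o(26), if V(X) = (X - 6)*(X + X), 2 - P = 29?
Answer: -38988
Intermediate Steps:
P = -27 (P = 2 - 1*29 = 2 - 29 = -27)
V(X) = 2*X*(-6 + X) (V(X) = (-6 + X)*(2*X) = 2*X*(-6 + X))
o(Y) = 14 + Y² + 29*Y (o(Y) = (Y² + 29*Y) + 2*(-1)*(-6 - 1) = (Y² + 29*Y) + 2*(-1)*(-7) = (Y² + 29*Y) + 14 = 14 + Y² + 29*Y)
P*o(26) = -27*(14 + 26² + 29*26) = -27*(14 + 676 + 754) = -27*1444 = -38988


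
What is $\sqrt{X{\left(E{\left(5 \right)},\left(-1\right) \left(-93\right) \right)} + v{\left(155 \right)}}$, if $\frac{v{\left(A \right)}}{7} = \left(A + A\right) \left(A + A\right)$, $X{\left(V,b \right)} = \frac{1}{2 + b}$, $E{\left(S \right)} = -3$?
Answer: $\frac{\sqrt{6071117595}}{95} \approx 820.18$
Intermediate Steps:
$v{\left(A \right)} = 28 A^{2}$ ($v{\left(A \right)} = 7 \left(A + A\right) \left(A + A\right) = 7 \cdot 2 A 2 A = 7 \cdot 4 A^{2} = 28 A^{2}$)
$\sqrt{X{\left(E{\left(5 \right)},\left(-1\right) \left(-93\right) \right)} + v{\left(155 \right)}} = \sqrt{\frac{1}{2 - -93} + 28 \cdot 155^{2}} = \sqrt{\frac{1}{2 + 93} + 28 \cdot 24025} = \sqrt{\frac{1}{95} + 672700} = \sqrt{\frac{63906501}{95}} = \frac{\sqrt{6071117595}}{95}$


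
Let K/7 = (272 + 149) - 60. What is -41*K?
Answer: -103607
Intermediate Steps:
K = 2527 (K = 7*((272 + 149) - 60) = 7*(421 - 60) = 7*361 = 2527)
-41*K = -41*2527 = -103607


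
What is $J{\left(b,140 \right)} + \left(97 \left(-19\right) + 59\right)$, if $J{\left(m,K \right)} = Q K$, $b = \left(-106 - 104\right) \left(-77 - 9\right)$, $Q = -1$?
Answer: $-1924$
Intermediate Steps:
$b = 18060$ ($b = \left(-210\right) \left(-86\right) = 18060$)
$J{\left(m,K \right)} = - K$
$J{\left(b,140 \right)} + \left(97 \left(-19\right) + 59\right) = \left(-1\right) 140 + \left(97 \left(-19\right) + 59\right) = -140 + \left(-1843 + 59\right) = -140 - 1784 = -1924$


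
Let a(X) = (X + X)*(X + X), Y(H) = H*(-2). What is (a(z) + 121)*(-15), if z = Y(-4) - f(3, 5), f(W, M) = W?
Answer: -3315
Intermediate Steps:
Y(H) = -2*H
z = 5 (z = -2*(-4) - 1*3 = 8 - 3 = 5)
a(X) = 4*X² (a(X) = (2*X)*(2*X) = 4*X²)
(a(z) + 121)*(-15) = (4*5² + 121)*(-15) = (4*25 + 121)*(-15) = (100 + 121)*(-15) = 221*(-15) = -3315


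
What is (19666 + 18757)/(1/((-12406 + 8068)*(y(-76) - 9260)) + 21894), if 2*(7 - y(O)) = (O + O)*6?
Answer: 209467847754/119357912155 ≈ 1.7550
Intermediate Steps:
y(O) = 7 - 6*O (y(O) = 7 - (O + O)*6/2 = 7 - 2*O*6/2 = 7 - 6*O)
(19666 + 18757)/(1/((-12406 + 8068)*(y(-76) - 9260)) + 21894) = (19666 + 18757)/(1/((-12406 + 8068)*((7 - 6*(-76)) - 9260)) + 21894) = 38423/(1/(-4338*((7 + 456) - 9260)) + 21894) = 38423/(1/(-4338*(463 - 9260)) + 21894) = 38423/(1/(-4338*(-8797)) + 21894) = 38423/(1/38161386 + 21894) = 38423/(835505385085/38161386) = 38423*(38161386/835505385085) = 209467847754/119357912155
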